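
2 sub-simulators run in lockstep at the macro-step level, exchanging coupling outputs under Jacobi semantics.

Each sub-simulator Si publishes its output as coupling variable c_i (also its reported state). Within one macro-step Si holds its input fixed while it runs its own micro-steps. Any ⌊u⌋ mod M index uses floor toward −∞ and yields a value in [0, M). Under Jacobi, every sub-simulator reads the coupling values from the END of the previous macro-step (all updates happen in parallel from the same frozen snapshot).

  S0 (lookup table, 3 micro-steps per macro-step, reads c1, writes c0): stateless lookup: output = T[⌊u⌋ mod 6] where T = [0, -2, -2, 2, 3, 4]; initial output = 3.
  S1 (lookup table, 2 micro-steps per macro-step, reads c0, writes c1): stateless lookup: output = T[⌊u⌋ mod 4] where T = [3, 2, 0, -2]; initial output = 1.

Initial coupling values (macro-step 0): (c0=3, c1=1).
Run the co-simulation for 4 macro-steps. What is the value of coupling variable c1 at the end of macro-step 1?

macro 1: S0 reads c1=1 → after 3×micro: -2; S1 reads c0=3 → after 2×micro: -2 ⇒ (c0=-2, c1=-2)
macro 2: S0 reads c1=-2 → after 3×micro: 3; S1 reads c0=-2 → after 2×micro: 0 ⇒ (c0=3, c1=0)
macro 3: S0 reads c1=0 → after 3×micro: 0; S1 reads c0=3 → after 2×micro: -2 ⇒ (c0=0, c1=-2)
macro 4: S0 reads c1=-2 → after 3×micro: 3; S1 reads c0=0 → after 2×micro: 3 ⇒ (c0=3, c1=3)

c1 at macro-step 1 = -2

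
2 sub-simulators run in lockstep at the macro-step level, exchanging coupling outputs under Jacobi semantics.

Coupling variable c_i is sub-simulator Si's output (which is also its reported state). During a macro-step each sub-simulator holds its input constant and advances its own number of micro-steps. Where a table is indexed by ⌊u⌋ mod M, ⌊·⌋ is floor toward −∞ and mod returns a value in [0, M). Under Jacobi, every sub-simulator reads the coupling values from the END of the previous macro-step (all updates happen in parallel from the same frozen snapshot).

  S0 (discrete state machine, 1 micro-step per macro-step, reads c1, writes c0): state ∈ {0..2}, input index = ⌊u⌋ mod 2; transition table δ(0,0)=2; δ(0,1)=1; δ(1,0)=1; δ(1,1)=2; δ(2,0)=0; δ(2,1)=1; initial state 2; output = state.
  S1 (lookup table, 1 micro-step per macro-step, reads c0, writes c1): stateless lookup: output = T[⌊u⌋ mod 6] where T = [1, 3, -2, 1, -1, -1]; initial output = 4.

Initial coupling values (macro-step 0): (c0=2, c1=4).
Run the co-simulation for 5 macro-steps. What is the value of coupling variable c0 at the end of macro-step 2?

macro 1: S0 reads c1=4 → after 1×micro: 0; S1 reads c0=2 → after 1×micro: -2 ⇒ (c0=0, c1=-2)
macro 2: S0 reads c1=-2 → after 1×micro: 2; S1 reads c0=0 → after 1×micro: 1 ⇒ (c0=2, c1=1)
macro 3: S0 reads c1=1 → after 1×micro: 1; S1 reads c0=2 → after 1×micro: -2 ⇒ (c0=1, c1=-2)
macro 4: S0 reads c1=-2 → after 1×micro: 1; S1 reads c0=1 → after 1×micro: 3 ⇒ (c0=1, c1=3)
macro 5: S0 reads c1=3 → after 1×micro: 2; S1 reads c0=1 → after 1×micro: 3 ⇒ (c0=2, c1=3)

c0 at macro-step 2 = 2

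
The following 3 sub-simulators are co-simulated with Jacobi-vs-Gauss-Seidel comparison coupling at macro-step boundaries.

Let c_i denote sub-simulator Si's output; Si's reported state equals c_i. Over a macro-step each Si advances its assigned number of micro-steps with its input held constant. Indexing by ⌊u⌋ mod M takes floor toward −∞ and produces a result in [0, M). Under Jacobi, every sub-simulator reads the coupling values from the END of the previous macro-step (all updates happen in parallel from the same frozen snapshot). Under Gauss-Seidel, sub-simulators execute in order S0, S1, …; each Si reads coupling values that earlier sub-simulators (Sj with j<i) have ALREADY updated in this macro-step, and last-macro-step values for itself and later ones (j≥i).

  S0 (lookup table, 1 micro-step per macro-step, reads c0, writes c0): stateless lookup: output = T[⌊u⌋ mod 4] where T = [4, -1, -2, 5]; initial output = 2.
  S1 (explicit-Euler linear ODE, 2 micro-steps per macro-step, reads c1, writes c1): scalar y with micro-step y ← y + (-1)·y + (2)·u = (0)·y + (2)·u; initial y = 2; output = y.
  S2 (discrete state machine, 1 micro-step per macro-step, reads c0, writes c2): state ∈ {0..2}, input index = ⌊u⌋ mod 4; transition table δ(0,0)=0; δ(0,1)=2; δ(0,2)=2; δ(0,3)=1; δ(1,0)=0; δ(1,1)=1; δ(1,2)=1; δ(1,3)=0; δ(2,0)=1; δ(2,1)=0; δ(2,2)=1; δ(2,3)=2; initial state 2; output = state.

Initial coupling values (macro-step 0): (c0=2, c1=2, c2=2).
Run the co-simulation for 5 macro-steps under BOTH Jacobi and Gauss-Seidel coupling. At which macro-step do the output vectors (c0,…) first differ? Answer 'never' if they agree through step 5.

[Jacobi] macro 1: S0 reads c0=2 → after 1×micro: -2; S1 reads c1=2 → after 2×micro: 4; S2 reads c0=2 → after 1×micro: 1 ⇒ (c0=-2, c1=4, c2=1)
[Jacobi] macro 2: S0 reads c0=-2 → after 1×micro: -2; S1 reads c1=4 → after 2×micro: 8; S2 reads c0=-2 → after 1×micro: 1 ⇒ (c0=-2, c1=8, c2=1)
[Jacobi] macro 3: S0 reads c0=-2 → after 1×micro: -2; S1 reads c1=8 → after 2×micro: 16; S2 reads c0=-2 → after 1×micro: 1 ⇒ (c0=-2, c1=16, c2=1)
[Jacobi] macro 4: S0 reads c0=-2 → after 1×micro: -2; S1 reads c1=16 → after 2×micro: 32; S2 reads c0=-2 → after 1×micro: 1 ⇒ (c0=-2, c1=32, c2=1)
[Jacobi] macro 5: S0 reads c0=-2 → after 1×micro: -2; S1 reads c1=32 → after 2×micro: 64; S2 reads c0=-2 → after 1×micro: 1 ⇒ (c0=-2, c1=64, c2=1)
[Gauss-Seidel] macro 1: S0 reads c0=2 → after 1×micro: -2; S1 reads c1=2 → after 2×micro: 4; S2 reads c0=-2 → after 1×micro: 1 ⇒ (c0=-2, c1=4, c2=1)
[Gauss-Seidel] macro 2: S0 reads c0=-2 → after 1×micro: -2; S1 reads c1=4 → after 2×micro: 8; S2 reads c0=-2 → after 1×micro: 1 ⇒ (c0=-2, c1=8, c2=1)
[Gauss-Seidel] macro 3: S0 reads c0=-2 → after 1×micro: -2; S1 reads c1=8 → after 2×micro: 16; S2 reads c0=-2 → after 1×micro: 1 ⇒ (c0=-2, c1=16, c2=1)
[Gauss-Seidel] macro 4: S0 reads c0=-2 → after 1×micro: -2; S1 reads c1=16 → after 2×micro: 32; S2 reads c0=-2 → after 1×micro: 1 ⇒ (c0=-2, c1=32, c2=1)
[Gauss-Seidel] macro 5: S0 reads c0=-2 → after 1×micro: -2; S1 reads c1=32 → after 2×micro: 64; S2 reads c0=-2 → after 1×micro: 1 ⇒ (c0=-2, c1=64, c2=1)

first divergence at macro-step: never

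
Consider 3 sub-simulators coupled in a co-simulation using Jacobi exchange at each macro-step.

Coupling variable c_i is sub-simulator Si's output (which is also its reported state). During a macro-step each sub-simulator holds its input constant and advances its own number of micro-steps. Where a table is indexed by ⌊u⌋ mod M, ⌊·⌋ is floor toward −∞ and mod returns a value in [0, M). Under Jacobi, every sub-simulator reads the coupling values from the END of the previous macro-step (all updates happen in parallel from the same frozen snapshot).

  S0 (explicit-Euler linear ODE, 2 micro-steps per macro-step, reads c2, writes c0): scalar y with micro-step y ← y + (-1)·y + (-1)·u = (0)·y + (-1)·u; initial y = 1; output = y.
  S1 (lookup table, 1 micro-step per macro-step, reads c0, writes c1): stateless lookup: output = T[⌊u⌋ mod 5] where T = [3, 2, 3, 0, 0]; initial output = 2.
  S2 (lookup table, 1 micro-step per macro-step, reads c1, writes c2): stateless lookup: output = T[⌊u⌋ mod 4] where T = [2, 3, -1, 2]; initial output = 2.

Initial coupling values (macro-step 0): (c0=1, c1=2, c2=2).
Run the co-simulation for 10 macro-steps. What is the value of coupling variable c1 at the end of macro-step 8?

c1 at macro-step 8 = 0

macro 1: S0 reads c2=2 → after 2×micro: -2; S1 reads c0=1 → after 1×micro: 2; S2 reads c1=2 → after 1×micro: -1 ⇒ (c0=-2, c1=2, c2=-1)
macro 2: S0 reads c2=-1 → after 2×micro: 1; S1 reads c0=-2 → after 1×micro: 0; S2 reads c1=2 → after 1×micro: -1 ⇒ (c0=1, c1=0, c2=-1)
macro 3: S0 reads c2=-1 → after 2×micro: 1; S1 reads c0=1 → after 1×micro: 2; S2 reads c1=0 → after 1×micro: 2 ⇒ (c0=1, c1=2, c2=2)
macro 4: S0 reads c2=2 → after 2×micro: -2; S1 reads c0=1 → after 1×micro: 2; S2 reads c1=2 → after 1×micro: -1 ⇒ (c0=-2, c1=2, c2=-1)
macro 5: S0 reads c2=-1 → after 2×micro: 1; S1 reads c0=-2 → after 1×micro: 0; S2 reads c1=2 → after 1×micro: -1 ⇒ (c0=1, c1=0, c2=-1)
macro 6: S0 reads c2=-1 → after 2×micro: 1; S1 reads c0=1 → after 1×micro: 2; S2 reads c1=0 → after 1×micro: 2 ⇒ (c0=1, c1=2, c2=2)
macro 7: S0 reads c2=2 → after 2×micro: -2; S1 reads c0=1 → after 1×micro: 2; S2 reads c1=2 → after 1×micro: -1 ⇒ (c0=-2, c1=2, c2=-1)
macro 8: S0 reads c2=-1 → after 2×micro: 1; S1 reads c0=-2 → after 1×micro: 0; S2 reads c1=2 → after 1×micro: -1 ⇒ (c0=1, c1=0, c2=-1)
macro 9: S0 reads c2=-1 → after 2×micro: 1; S1 reads c0=1 → after 1×micro: 2; S2 reads c1=0 → after 1×micro: 2 ⇒ (c0=1, c1=2, c2=2)
macro 10: S0 reads c2=2 → after 2×micro: -2; S1 reads c0=1 → after 1×micro: 2; S2 reads c1=2 → after 1×micro: -1 ⇒ (c0=-2, c1=2, c2=-1)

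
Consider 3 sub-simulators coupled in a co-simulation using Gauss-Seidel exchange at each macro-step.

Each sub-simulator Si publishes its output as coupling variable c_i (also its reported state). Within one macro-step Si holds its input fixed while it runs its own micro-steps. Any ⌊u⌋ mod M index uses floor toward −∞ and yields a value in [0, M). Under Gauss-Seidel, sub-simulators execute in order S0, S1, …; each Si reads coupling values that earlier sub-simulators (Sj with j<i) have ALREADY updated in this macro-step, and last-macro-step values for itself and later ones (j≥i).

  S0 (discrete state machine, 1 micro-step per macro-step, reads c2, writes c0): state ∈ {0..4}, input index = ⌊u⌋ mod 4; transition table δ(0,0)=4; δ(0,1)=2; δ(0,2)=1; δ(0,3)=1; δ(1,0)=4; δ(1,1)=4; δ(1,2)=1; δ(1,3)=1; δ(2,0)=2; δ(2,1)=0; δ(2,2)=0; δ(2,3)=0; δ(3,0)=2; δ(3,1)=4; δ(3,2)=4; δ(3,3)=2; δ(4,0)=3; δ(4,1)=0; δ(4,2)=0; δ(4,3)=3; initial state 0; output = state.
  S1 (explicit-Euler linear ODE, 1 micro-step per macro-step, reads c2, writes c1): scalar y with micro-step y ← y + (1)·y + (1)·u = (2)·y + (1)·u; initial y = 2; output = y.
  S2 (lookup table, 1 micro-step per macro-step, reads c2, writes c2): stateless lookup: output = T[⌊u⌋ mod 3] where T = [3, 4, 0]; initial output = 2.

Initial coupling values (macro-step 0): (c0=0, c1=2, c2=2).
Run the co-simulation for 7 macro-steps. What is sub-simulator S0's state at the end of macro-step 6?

macro 1: S0 reads c2=2 → after 1×micro: 1; S1 reads c2=2 → after 1×micro: 6; S2 reads c2=2 → after 1×micro: 0 ⇒ (c0=1, c1=6, c2=0)
macro 2: S0 reads c2=0 → after 1×micro: 4; S1 reads c2=0 → after 1×micro: 12; S2 reads c2=0 → after 1×micro: 3 ⇒ (c0=4, c1=12, c2=3)
macro 3: S0 reads c2=3 → after 1×micro: 3; S1 reads c2=3 → after 1×micro: 27; S2 reads c2=3 → after 1×micro: 3 ⇒ (c0=3, c1=27, c2=3)
macro 4: S0 reads c2=3 → after 1×micro: 2; S1 reads c2=3 → after 1×micro: 57; S2 reads c2=3 → after 1×micro: 3 ⇒ (c0=2, c1=57, c2=3)
macro 5: S0 reads c2=3 → after 1×micro: 0; S1 reads c2=3 → after 1×micro: 117; S2 reads c2=3 → after 1×micro: 3 ⇒ (c0=0, c1=117, c2=3)
macro 6: S0 reads c2=3 → after 1×micro: 1; S1 reads c2=3 → after 1×micro: 237; S2 reads c2=3 → after 1×micro: 3 ⇒ (c0=1, c1=237, c2=3)
macro 7: S0 reads c2=3 → after 1×micro: 1; S1 reads c2=3 → after 1×micro: 477; S2 reads c2=3 → after 1×micro: 3 ⇒ (c0=1, c1=477, c2=3)

S0 state at macro-step 6 = 1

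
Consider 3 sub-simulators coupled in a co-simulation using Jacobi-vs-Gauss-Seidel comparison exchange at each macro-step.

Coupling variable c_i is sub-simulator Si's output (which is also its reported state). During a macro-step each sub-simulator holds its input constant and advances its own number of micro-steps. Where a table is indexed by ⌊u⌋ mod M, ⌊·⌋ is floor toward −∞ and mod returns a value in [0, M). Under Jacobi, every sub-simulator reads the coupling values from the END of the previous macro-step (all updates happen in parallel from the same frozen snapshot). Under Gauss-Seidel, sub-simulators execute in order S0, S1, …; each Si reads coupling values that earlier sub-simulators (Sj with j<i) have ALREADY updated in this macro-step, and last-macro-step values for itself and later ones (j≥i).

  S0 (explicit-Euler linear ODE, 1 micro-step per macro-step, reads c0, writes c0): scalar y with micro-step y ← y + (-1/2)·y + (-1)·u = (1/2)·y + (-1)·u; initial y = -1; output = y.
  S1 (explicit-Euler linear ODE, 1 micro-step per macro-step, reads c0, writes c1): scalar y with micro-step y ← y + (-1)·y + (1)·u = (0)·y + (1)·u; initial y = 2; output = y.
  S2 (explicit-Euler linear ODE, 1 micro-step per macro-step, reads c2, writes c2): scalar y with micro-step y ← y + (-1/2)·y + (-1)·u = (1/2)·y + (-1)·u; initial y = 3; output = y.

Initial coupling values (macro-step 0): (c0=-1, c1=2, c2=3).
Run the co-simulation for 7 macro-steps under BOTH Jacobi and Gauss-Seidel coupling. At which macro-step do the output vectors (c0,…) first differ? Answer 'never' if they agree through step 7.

first divergence at macro-step: 1

[Jacobi] macro 1: S0 reads c0=-1 → after 1×micro: 1/2; S1 reads c0=-1 → after 1×micro: -1; S2 reads c2=3 → after 1×micro: -3/2 ⇒ (c0=1/2, c1=-1, c2=-3/2)
[Jacobi] macro 2: S0 reads c0=1/2 → after 1×micro: -1/4; S1 reads c0=1/2 → after 1×micro: 1/2; S2 reads c2=-3/2 → after 1×micro: 3/4 ⇒ (c0=-1/4, c1=1/2, c2=3/4)
[Jacobi] macro 3: S0 reads c0=-1/4 → after 1×micro: 1/8; S1 reads c0=-1/4 → after 1×micro: -1/4; S2 reads c2=3/4 → after 1×micro: -3/8 ⇒ (c0=1/8, c1=-1/4, c2=-3/8)
[Jacobi] macro 4: S0 reads c0=1/8 → after 1×micro: -1/16; S1 reads c0=1/8 → after 1×micro: 1/8; S2 reads c2=-3/8 → after 1×micro: 3/16 ⇒ (c0=-1/16, c1=1/8, c2=3/16)
[Jacobi] macro 5: S0 reads c0=-1/16 → after 1×micro: 1/32; S1 reads c0=-1/16 → after 1×micro: -1/16; S2 reads c2=3/16 → after 1×micro: -3/32 ⇒ (c0=1/32, c1=-1/16, c2=-3/32)
[Jacobi] macro 6: S0 reads c0=1/32 → after 1×micro: -1/64; S1 reads c0=1/32 → after 1×micro: 1/32; S2 reads c2=-3/32 → after 1×micro: 3/64 ⇒ (c0=-1/64, c1=1/32, c2=3/64)
[Jacobi] macro 7: S0 reads c0=-1/64 → after 1×micro: 1/128; S1 reads c0=-1/64 → after 1×micro: -1/64; S2 reads c2=3/64 → after 1×micro: -3/128 ⇒ (c0=1/128, c1=-1/64, c2=-3/128)
[Gauss-Seidel] macro 1: S0 reads c0=-1 → after 1×micro: 1/2; S1 reads c0=1/2 → after 1×micro: 1/2; S2 reads c2=3 → after 1×micro: -3/2 ⇒ (c0=1/2, c1=1/2, c2=-3/2)
[Gauss-Seidel] macro 2: S0 reads c0=1/2 → after 1×micro: -1/4; S1 reads c0=-1/4 → after 1×micro: -1/4; S2 reads c2=-3/2 → after 1×micro: 3/4 ⇒ (c0=-1/4, c1=-1/4, c2=3/4)
[Gauss-Seidel] macro 3: S0 reads c0=-1/4 → after 1×micro: 1/8; S1 reads c0=1/8 → after 1×micro: 1/8; S2 reads c2=3/4 → after 1×micro: -3/8 ⇒ (c0=1/8, c1=1/8, c2=-3/8)
[Gauss-Seidel] macro 4: S0 reads c0=1/8 → after 1×micro: -1/16; S1 reads c0=-1/16 → after 1×micro: -1/16; S2 reads c2=-3/8 → after 1×micro: 3/16 ⇒ (c0=-1/16, c1=-1/16, c2=3/16)
[Gauss-Seidel] macro 5: S0 reads c0=-1/16 → after 1×micro: 1/32; S1 reads c0=1/32 → after 1×micro: 1/32; S2 reads c2=3/16 → after 1×micro: -3/32 ⇒ (c0=1/32, c1=1/32, c2=-3/32)
[Gauss-Seidel] macro 6: S0 reads c0=1/32 → after 1×micro: -1/64; S1 reads c0=-1/64 → after 1×micro: -1/64; S2 reads c2=-3/32 → after 1×micro: 3/64 ⇒ (c0=-1/64, c1=-1/64, c2=3/64)
[Gauss-Seidel] macro 7: S0 reads c0=-1/64 → after 1×micro: 1/128; S1 reads c0=1/128 → after 1×micro: 1/128; S2 reads c2=3/64 → after 1×micro: -3/128 ⇒ (c0=1/128, c1=1/128, c2=-3/128)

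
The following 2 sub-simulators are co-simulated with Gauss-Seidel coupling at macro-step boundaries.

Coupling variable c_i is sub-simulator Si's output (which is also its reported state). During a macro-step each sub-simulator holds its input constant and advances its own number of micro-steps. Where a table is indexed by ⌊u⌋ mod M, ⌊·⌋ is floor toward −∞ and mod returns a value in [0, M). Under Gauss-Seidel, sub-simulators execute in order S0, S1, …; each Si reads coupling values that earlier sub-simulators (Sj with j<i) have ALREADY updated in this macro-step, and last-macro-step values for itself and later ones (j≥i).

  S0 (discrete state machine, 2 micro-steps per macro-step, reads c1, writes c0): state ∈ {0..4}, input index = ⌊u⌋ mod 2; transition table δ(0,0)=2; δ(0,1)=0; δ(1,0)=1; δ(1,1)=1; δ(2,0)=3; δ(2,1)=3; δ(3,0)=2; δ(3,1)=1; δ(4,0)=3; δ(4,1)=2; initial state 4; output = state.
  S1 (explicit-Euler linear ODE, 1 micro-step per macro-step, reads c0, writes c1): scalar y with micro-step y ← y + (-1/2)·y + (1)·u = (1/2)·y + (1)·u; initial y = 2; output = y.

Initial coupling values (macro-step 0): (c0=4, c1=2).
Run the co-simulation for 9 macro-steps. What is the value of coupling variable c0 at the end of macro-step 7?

c0 at macro-step 7 = 1

macro 1: S0 reads c1=2 → after 2×micro: 2; S1 reads c0=2 → after 1×micro: 3 ⇒ (c0=2, c1=3)
macro 2: S0 reads c1=3 → after 2×micro: 1; S1 reads c0=1 → after 1×micro: 5/2 ⇒ (c0=1, c1=5/2)
macro 3: S0 reads c1=5/2 → after 2×micro: 1; S1 reads c0=1 → after 1×micro: 9/4 ⇒ (c0=1, c1=9/4)
macro 4: S0 reads c1=9/4 → after 2×micro: 1; S1 reads c0=1 → after 1×micro: 17/8 ⇒ (c0=1, c1=17/8)
macro 5: S0 reads c1=17/8 → after 2×micro: 1; S1 reads c0=1 → after 1×micro: 33/16 ⇒ (c0=1, c1=33/16)
macro 6: S0 reads c1=33/16 → after 2×micro: 1; S1 reads c0=1 → after 1×micro: 65/32 ⇒ (c0=1, c1=65/32)
macro 7: S0 reads c1=65/32 → after 2×micro: 1; S1 reads c0=1 → after 1×micro: 129/64 ⇒ (c0=1, c1=129/64)
macro 8: S0 reads c1=129/64 → after 2×micro: 1; S1 reads c0=1 → after 1×micro: 257/128 ⇒ (c0=1, c1=257/128)
macro 9: S0 reads c1=257/128 → after 2×micro: 1; S1 reads c0=1 → after 1×micro: 513/256 ⇒ (c0=1, c1=513/256)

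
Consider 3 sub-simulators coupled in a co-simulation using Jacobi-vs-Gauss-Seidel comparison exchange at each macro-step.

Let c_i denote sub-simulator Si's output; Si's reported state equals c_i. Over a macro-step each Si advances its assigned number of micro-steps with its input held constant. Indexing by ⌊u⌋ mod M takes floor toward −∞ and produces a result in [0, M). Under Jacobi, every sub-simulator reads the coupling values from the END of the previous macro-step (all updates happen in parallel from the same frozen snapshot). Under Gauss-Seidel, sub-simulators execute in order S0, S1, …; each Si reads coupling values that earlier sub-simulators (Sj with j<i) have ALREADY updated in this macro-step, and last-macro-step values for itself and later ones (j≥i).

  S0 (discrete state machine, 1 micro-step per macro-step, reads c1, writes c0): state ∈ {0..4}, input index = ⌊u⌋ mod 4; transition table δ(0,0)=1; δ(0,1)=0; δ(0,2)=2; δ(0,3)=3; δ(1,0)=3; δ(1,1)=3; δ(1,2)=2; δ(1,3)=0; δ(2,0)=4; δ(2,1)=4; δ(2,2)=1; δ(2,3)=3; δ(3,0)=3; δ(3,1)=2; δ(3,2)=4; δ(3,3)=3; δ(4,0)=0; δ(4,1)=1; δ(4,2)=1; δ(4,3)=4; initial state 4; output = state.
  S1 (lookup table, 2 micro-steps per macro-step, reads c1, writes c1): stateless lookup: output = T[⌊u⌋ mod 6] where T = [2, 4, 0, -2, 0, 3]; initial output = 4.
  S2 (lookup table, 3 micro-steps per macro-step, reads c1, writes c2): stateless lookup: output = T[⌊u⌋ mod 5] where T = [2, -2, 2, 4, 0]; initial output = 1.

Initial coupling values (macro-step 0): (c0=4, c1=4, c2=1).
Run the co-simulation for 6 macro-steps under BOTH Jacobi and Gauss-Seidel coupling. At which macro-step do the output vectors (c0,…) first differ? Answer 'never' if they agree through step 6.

[Jacobi] macro 1: S0 reads c1=4 → after 1×micro: 0; S1 reads c1=4 → after 2×micro: 0; S2 reads c1=4 → after 3×micro: 0 ⇒ (c0=0, c1=0, c2=0)
[Jacobi] macro 2: S0 reads c1=0 → after 1×micro: 1; S1 reads c1=0 → after 2×micro: 2; S2 reads c1=0 → after 3×micro: 2 ⇒ (c0=1, c1=2, c2=2)
[Jacobi] macro 3: S0 reads c1=2 → after 1×micro: 2; S1 reads c1=2 → after 2×micro: 0; S2 reads c1=2 → after 3×micro: 2 ⇒ (c0=2, c1=0, c2=2)
[Jacobi] macro 4: S0 reads c1=0 → after 1×micro: 4; S1 reads c1=0 → after 2×micro: 2; S2 reads c1=0 → after 3×micro: 2 ⇒ (c0=4, c1=2, c2=2)
[Jacobi] macro 5: S0 reads c1=2 → after 1×micro: 1; S1 reads c1=2 → after 2×micro: 0; S2 reads c1=2 → after 3×micro: 2 ⇒ (c0=1, c1=0, c2=2)
[Jacobi] macro 6: S0 reads c1=0 → after 1×micro: 3; S1 reads c1=0 → after 2×micro: 2; S2 reads c1=0 → after 3×micro: 2 ⇒ (c0=3, c1=2, c2=2)
[Gauss-Seidel] macro 1: S0 reads c1=4 → after 1×micro: 0; S1 reads c1=4 → after 2×micro: 0; S2 reads c1=0 → after 3×micro: 2 ⇒ (c0=0, c1=0, c2=2)
[Gauss-Seidel] macro 2: S0 reads c1=0 → after 1×micro: 1; S1 reads c1=0 → after 2×micro: 2; S2 reads c1=2 → after 3×micro: 2 ⇒ (c0=1, c1=2, c2=2)
[Gauss-Seidel] macro 3: S0 reads c1=2 → after 1×micro: 2; S1 reads c1=2 → after 2×micro: 0; S2 reads c1=0 → after 3×micro: 2 ⇒ (c0=2, c1=0, c2=2)
[Gauss-Seidel] macro 4: S0 reads c1=0 → after 1×micro: 4; S1 reads c1=0 → after 2×micro: 2; S2 reads c1=2 → after 3×micro: 2 ⇒ (c0=4, c1=2, c2=2)
[Gauss-Seidel] macro 5: S0 reads c1=2 → after 1×micro: 1; S1 reads c1=2 → after 2×micro: 0; S2 reads c1=0 → after 3×micro: 2 ⇒ (c0=1, c1=0, c2=2)
[Gauss-Seidel] macro 6: S0 reads c1=0 → after 1×micro: 3; S1 reads c1=0 → after 2×micro: 2; S2 reads c1=2 → after 3×micro: 2 ⇒ (c0=3, c1=2, c2=2)

first divergence at macro-step: 1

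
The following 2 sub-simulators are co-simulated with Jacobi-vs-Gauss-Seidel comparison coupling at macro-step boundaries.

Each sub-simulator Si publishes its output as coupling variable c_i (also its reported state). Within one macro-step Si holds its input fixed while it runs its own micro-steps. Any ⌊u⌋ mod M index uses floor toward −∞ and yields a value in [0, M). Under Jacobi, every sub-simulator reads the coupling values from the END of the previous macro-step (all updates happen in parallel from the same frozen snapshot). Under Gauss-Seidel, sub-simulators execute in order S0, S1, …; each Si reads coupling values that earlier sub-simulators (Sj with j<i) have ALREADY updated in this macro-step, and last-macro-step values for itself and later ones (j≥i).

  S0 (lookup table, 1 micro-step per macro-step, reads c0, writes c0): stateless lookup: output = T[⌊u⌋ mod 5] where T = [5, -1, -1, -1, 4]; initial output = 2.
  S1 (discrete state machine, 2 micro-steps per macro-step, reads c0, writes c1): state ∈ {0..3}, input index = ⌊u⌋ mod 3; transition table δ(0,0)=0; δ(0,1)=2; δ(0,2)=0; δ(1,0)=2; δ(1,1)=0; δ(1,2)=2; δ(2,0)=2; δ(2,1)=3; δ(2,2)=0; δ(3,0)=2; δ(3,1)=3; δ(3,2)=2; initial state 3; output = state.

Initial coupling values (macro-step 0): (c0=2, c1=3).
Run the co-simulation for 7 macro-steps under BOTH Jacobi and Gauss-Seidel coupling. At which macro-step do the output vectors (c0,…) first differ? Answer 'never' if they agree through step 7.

first divergence at macro-step: 2

[Jacobi] macro 1: S0 reads c0=2 → after 1×micro: -1; S1 reads c0=2 → after 2×micro: 0 ⇒ (c0=-1, c1=0)
[Jacobi] macro 2: S0 reads c0=-1 → after 1×micro: 4; S1 reads c0=-1 → after 2×micro: 0 ⇒ (c0=4, c1=0)
[Jacobi] macro 3: S0 reads c0=4 → after 1×micro: 4; S1 reads c0=4 → after 2×micro: 3 ⇒ (c0=4, c1=3)
[Jacobi] macro 4: S0 reads c0=4 → after 1×micro: 4; S1 reads c0=4 → after 2×micro: 3 ⇒ (c0=4, c1=3)
[Jacobi] macro 5: S0 reads c0=4 → after 1×micro: 4; S1 reads c0=4 → after 2×micro: 3 ⇒ (c0=4, c1=3)
[Jacobi] macro 6: S0 reads c0=4 → after 1×micro: 4; S1 reads c0=4 → after 2×micro: 3 ⇒ (c0=4, c1=3)
[Jacobi] macro 7: S0 reads c0=4 → after 1×micro: 4; S1 reads c0=4 → after 2×micro: 3 ⇒ (c0=4, c1=3)
[Gauss-Seidel] macro 1: S0 reads c0=2 → after 1×micro: -1; S1 reads c0=-1 → after 2×micro: 0 ⇒ (c0=-1, c1=0)
[Gauss-Seidel] macro 2: S0 reads c0=-1 → after 1×micro: 4; S1 reads c0=4 → after 2×micro: 3 ⇒ (c0=4, c1=3)
[Gauss-Seidel] macro 3: S0 reads c0=4 → after 1×micro: 4; S1 reads c0=4 → after 2×micro: 3 ⇒ (c0=4, c1=3)
[Gauss-Seidel] macro 4: S0 reads c0=4 → after 1×micro: 4; S1 reads c0=4 → after 2×micro: 3 ⇒ (c0=4, c1=3)
[Gauss-Seidel] macro 5: S0 reads c0=4 → after 1×micro: 4; S1 reads c0=4 → after 2×micro: 3 ⇒ (c0=4, c1=3)
[Gauss-Seidel] macro 6: S0 reads c0=4 → after 1×micro: 4; S1 reads c0=4 → after 2×micro: 3 ⇒ (c0=4, c1=3)
[Gauss-Seidel] macro 7: S0 reads c0=4 → after 1×micro: 4; S1 reads c0=4 → after 2×micro: 3 ⇒ (c0=4, c1=3)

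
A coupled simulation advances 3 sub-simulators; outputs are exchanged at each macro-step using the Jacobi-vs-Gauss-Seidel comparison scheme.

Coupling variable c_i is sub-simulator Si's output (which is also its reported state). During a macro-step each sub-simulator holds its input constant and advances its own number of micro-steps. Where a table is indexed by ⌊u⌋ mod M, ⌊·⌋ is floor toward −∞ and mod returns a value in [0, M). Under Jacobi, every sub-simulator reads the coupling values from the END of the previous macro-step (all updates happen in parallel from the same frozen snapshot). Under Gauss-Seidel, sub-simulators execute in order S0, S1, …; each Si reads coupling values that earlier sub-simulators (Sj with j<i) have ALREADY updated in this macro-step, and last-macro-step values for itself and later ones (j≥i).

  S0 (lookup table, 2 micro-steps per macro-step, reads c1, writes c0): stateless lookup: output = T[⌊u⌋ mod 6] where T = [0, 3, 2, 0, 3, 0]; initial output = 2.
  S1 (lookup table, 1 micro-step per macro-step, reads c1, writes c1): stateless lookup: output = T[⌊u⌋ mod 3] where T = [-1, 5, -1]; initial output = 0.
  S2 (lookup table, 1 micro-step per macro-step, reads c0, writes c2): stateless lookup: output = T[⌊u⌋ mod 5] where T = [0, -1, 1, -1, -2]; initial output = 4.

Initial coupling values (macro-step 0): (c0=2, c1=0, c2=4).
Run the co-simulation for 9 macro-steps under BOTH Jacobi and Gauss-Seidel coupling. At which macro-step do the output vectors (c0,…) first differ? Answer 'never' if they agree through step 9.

[Jacobi] macro 1: S0 reads c1=0 → after 2×micro: 0; S1 reads c1=0 → after 1×micro: -1; S2 reads c0=2 → after 1×micro: 1 ⇒ (c0=0, c1=-1, c2=1)
[Jacobi] macro 2: S0 reads c1=-1 → after 2×micro: 0; S1 reads c1=-1 → after 1×micro: -1; S2 reads c0=0 → after 1×micro: 0 ⇒ (c0=0, c1=-1, c2=0)
[Jacobi] macro 3: S0 reads c1=-1 → after 2×micro: 0; S1 reads c1=-1 → after 1×micro: -1; S2 reads c0=0 → after 1×micro: 0 ⇒ (c0=0, c1=-1, c2=0)
[Jacobi] macro 4: S0 reads c1=-1 → after 2×micro: 0; S1 reads c1=-1 → after 1×micro: -1; S2 reads c0=0 → after 1×micro: 0 ⇒ (c0=0, c1=-1, c2=0)
[Jacobi] macro 5: S0 reads c1=-1 → after 2×micro: 0; S1 reads c1=-1 → after 1×micro: -1; S2 reads c0=0 → after 1×micro: 0 ⇒ (c0=0, c1=-1, c2=0)
[Jacobi] macro 6: S0 reads c1=-1 → after 2×micro: 0; S1 reads c1=-1 → after 1×micro: -1; S2 reads c0=0 → after 1×micro: 0 ⇒ (c0=0, c1=-1, c2=0)
[Jacobi] macro 7: S0 reads c1=-1 → after 2×micro: 0; S1 reads c1=-1 → after 1×micro: -1; S2 reads c0=0 → after 1×micro: 0 ⇒ (c0=0, c1=-1, c2=0)
[Jacobi] macro 8: S0 reads c1=-1 → after 2×micro: 0; S1 reads c1=-1 → after 1×micro: -1; S2 reads c0=0 → after 1×micro: 0 ⇒ (c0=0, c1=-1, c2=0)
[Jacobi] macro 9: S0 reads c1=-1 → after 2×micro: 0; S1 reads c1=-1 → after 1×micro: -1; S2 reads c0=0 → after 1×micro: 0 ⇒ (c0=0, c1=-1, c2=0)
[Gauss-Seidel] macro 1: S0 reads c1=0 → after 2×micro: 0; S1 reads c1=0 → after 1×micro: -1; S2 reads c0=0 → after 1×micro: 0 ⇒ (c0=0, c1=-1, c2=0)
[Gauss-Seidel] macro 2: S0 reads c1=-1 → after 2×micro: 0; S1 reads c1=-1 → after 1×micro: -1; S2 reads c0=0 → after 1×micro: 0 ⇒ (c0=0, c1=-1, c2=0)
[Gauss-Seidel] macro 3: S0 reads c1=-1 → after 2×micro: 0; S1 reads c1=-1 → after 1×micro: -1; S2 reads c0=0 → after 1×micro: 0 ⇒ (c0=0, c1=-1, c2=0)
[Gauss-Seidel] macro 4: S0 reads c1=-1 → after 2×micro: 0; S1 reads c1=-1 → after 1×micro: -1; S2 reads c0=0 → after 1×micro: 0 ⇒ (c0=0, c1=-1, c2=0)
[Gauss-Seidel] macro 5: S0 reads c1=-1 → after 2×micro: 0; S1 reads c1=-1 → after 1×micro: -1; S2 reads c0=0 → after 1×micro: 0 ⇒ (c0=0, c1=-1, c2=0)
[Gauss-Seidel] macro 6: S0 reads c1=-1 → after 2×micro: 0; S1 reads c1=-1 → after 1×micro: -1; S2 reads c0=0 → after 1×micro: 0 ⇒ (c0=0, c1=-1, c2=0)
[Gauss-Seidel] macro 7: S0 reads c1=-1 → after 2×micro: 0; S1 reads c1=-1 → after 1×micro: -1; S2 reads c0=0 → after 1×micro: 0 ⇒ (c0=0, c1=-1, c2=0)
[Gauss-Seidel] macro 8: S0 reads c1=-1 → after 2×micro: 0; S1 reads c1=-1 → after 1×micro: -1; S2 reads c0=0 → after 1×micro: 0 ⇒ (c0=0, c1=-1, c2=0)
[Gauss-Seidel] macro 9: S0 reads c1=-1 → after 2×micro: 0; S1 reads c1=-1 → after 1×micro: -1; S2 reads c0=0 → after 1×micro: 0 ⇒ (c0=0, c1=-1, c2=0)

first divergence at macro-step: 1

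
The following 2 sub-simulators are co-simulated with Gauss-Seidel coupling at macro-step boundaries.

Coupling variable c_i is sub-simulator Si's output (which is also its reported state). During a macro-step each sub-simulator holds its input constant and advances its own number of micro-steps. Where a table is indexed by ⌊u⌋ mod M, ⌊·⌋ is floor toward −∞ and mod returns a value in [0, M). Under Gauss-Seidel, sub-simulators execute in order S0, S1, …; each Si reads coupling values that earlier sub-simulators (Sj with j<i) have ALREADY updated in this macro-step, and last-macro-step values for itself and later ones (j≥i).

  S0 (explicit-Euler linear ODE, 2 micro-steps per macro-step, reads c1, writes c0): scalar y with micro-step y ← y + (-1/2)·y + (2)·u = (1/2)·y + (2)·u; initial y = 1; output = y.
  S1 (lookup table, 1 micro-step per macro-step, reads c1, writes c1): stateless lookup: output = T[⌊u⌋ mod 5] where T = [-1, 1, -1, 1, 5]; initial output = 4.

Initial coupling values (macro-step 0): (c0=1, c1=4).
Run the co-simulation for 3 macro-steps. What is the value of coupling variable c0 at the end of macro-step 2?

c0 at macro-step 2 = 289/16

macro 1: S0 reads c1=4 → after 2×micro: 49/4; S1 reads c1=4 → after 1×micro: 5 ⇒ (c0=49/4, c1=5)
macro 2: S0 reads c1=5 → after 2×micro: 289/16; S1 reads c1=5 → after 1×micro: -1 ⇒ (c0=289/16, c1=-1)
macro 3: S0 reads c1=-1 → after 2×micro: 97/64; S1 reads c1=-1 → after 1×micro: 5 ⇒ (c0=97/64, c1=5)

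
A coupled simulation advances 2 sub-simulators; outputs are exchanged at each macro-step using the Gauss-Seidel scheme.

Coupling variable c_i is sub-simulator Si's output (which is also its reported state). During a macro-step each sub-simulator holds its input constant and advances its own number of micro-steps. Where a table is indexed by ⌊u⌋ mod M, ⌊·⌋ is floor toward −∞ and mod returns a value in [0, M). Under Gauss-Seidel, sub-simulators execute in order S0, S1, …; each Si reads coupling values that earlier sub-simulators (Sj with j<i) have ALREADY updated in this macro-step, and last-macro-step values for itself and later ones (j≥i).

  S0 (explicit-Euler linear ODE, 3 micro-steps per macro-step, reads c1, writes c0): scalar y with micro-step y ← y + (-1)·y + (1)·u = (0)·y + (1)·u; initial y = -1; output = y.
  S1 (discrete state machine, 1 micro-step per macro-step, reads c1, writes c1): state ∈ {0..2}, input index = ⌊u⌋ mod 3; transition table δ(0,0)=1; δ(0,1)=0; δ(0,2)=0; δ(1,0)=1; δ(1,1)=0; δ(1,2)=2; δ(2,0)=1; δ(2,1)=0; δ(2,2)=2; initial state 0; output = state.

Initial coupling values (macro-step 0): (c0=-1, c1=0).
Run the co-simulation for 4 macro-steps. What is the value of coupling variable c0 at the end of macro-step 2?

c0 at macro-step 2 = 1

macro 1: S0 reads c1=0 → after 3×micro: 0; S1 reads c1=0 → after 1×micro: 1 ⇒ (c0=0, c1=1)
macro 2: S0 reads c1=1 → after 3×micro: 1; S1 reads c1=1 → after 1×micro: 0 ⇒ (c0=1, c1=0)
macro 3: S0 reads c1=0 → after 3×micro: 0; S1 reads c1=0 → after 1×micro: 1 ⇒ (c0=0, c1=1)
macro 4: S0 reads c1=1 → after 3×micro: 1; S1 reads c1=1 → after 1×micro: 0 ⇒ (c0=1, c1=0)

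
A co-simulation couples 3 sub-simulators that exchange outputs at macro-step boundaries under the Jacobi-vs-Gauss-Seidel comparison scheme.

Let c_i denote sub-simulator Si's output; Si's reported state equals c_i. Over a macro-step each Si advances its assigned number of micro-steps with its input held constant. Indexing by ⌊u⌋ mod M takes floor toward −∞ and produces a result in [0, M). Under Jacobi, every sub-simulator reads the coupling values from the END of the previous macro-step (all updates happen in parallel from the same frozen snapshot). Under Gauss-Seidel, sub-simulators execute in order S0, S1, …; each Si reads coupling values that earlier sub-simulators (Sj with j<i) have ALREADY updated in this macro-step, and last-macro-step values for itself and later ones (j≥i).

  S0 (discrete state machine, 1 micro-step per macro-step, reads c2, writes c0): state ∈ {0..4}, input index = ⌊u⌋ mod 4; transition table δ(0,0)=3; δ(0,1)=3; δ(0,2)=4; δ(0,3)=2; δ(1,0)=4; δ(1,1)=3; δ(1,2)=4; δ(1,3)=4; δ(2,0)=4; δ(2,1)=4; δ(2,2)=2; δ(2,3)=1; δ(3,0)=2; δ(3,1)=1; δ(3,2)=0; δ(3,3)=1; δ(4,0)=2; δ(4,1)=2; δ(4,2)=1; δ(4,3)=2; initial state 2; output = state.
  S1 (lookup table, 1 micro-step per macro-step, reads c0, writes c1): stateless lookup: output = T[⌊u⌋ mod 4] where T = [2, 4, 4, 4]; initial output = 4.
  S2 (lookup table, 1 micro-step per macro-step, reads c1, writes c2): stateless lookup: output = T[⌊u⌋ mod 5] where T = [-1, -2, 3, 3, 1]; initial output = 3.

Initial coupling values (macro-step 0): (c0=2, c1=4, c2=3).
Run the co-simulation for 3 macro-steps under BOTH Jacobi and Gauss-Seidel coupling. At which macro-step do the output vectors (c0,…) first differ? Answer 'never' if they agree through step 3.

[Jacobi] macro 1: S0 reads c2=3 → after 1×micro: 1; S1 reads c0=2 → after 1×micro: 4; S2 reads c1=4 → after 1×micro: 1 ⇒ (c0=1, c1=4, c2=1)
[Jacobi] macro 2: S0 reads c2=1 → after 1×micro: 3; S1 reads c0=1 → after 1×micro: 4; S2 reads c1=4 → after 1×micro: 1 ⇒ (c0=3, c1=4, c2=1)
[Jacobi] macro 3: S0 reads c2=1 → after 1×micro: 1; S1 reads c0=3 → after 1×micro: 4; S2 reads c1=4 → after 1×micro: 1 ⇒ (c0=1, c1=4, c2=1)
[Gauss-Seidel] macro 1: S0 reads c2=3 → after 1×micro: 1; S1 reads c0=1 → after 1×micro: 4; S2 reads c1=4 → after 1×micro: 1 ⇒ (c0=1, c1=4, c2=1)
[Gauss-Seidel] macro 2: S0 reads c2=1 → after 1×micro: 3; S1 reads c0=3 → after 1×micro: 4; S2 reads c1=4 → after 1×micro: 1 ⇒ (c0=3, c1=4, c2=1)
[Gauss-Seidel] macro 3: S0 reads c2=1 → after 1×micro: 1; S1 reads c0=1 → after 1×micro: 4; S2 reads c1=4 → after 1×micro: 1 ⇒ (c0=1, c1=4, c2=1)

first divergence at macro-step: never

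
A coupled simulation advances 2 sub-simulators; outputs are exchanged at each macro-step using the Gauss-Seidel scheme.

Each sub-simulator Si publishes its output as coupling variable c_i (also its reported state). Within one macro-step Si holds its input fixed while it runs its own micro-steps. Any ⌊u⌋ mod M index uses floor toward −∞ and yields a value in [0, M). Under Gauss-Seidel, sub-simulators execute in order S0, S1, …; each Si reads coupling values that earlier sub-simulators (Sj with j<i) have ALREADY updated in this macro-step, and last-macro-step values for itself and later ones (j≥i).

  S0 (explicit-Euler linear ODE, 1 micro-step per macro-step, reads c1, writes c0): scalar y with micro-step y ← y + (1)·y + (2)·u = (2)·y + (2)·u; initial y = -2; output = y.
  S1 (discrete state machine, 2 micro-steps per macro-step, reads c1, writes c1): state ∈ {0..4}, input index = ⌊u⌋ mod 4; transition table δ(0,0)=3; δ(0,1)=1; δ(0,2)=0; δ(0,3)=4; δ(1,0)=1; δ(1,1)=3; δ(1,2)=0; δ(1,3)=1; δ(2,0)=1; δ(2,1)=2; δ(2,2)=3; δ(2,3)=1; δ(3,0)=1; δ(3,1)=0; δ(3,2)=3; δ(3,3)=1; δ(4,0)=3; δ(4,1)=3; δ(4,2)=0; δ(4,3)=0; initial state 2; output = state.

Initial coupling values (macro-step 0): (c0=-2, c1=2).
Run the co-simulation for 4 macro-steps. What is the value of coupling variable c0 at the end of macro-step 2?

macro 1: S0 reads c1=2 → after 1×micro: 0; S1 reads c1=2 → after 2×micro: 3 ⇒ (c0=0, c1=3)
macro 2: S0 reads c1=3 → after 1×micro: 6; S1 reads c1=3 → after 2×micro: 1 ⇒ (c0=6, c1=1)
macro 3: S0 reads c1=1 → after 1×micro: 14; S1 reads c1=1 → after 2×micro: 0 ⇒ (c0=14, c1=0)
macro 4: S0 reads c1=0 → after 1×micro: 28; S1 reads c1=0 → after 2×micro: 1 ⇒ (c0=28, c1=1)

c0 at macro-step 2 = 6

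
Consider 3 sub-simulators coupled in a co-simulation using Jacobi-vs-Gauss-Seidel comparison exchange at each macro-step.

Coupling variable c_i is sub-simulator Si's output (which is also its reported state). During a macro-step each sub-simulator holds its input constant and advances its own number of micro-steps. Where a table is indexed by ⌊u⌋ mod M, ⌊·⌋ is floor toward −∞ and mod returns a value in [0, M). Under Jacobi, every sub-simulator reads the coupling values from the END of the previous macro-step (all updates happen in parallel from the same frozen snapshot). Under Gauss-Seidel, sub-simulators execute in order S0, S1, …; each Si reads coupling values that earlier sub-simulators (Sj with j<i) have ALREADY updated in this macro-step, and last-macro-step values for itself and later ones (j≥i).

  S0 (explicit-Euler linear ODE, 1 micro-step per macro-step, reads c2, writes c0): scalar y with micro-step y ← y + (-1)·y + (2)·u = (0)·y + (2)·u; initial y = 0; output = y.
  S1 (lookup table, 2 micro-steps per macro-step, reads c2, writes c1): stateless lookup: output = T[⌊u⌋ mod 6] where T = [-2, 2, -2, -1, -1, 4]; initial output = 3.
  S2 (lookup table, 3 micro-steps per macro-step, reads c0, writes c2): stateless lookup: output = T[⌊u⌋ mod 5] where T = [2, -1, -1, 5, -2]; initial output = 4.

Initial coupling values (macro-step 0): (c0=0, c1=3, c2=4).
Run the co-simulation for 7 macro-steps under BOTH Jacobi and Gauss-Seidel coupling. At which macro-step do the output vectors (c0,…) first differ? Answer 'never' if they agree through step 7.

[Jacobi] macro 1: S0 reads c2=4 → after 1×micro: 8; S1 reads c2=4 → after 2×micro: -1; S2 reads c0=0 → after 3×micro: 2 ⇒ (c0=8, c1=-1, c2=2)
[Jacobi] macro 2: S0 reads c2=2 → after 1×micro: 4; S1 reads c2=2 → after 2×micro: -2; S2 reads c0=8 → after 3×micro: 5 ⇒ (c0=4, c1=-2, c2=5)
[Jacobi] macro 3: S0 reads c2=5 → after 1×micro: 10; S1 reads c2=5 → after 2×micro: 4; S2 reads c0=4 → after 3×micro: -2 ⇒ (c0=10, c1=4, c2=-2)
[Jacobi] macro 4: S0 reads c2=-2 → after 1×micro: -4; S1 reads c2=-2 → after 2×micro: -1; S2 reads c0=10 → after 3×micro: 2 ⇒ (c0=-4, c1=-1, c2=2)
[Jacobi] macro 5: S0 reads c2=2 → after 1×micro: 4; S1 reads c2=2 → after 2×micro: -2; S2 reads c0=-4 → after 3×micro: -1 ⇒ (c0=4, c1=-2, c2=-1)
[Jacobi] macro 6: S0 reads c2=-1 → after 1×micro: -2; S1 reads c2=-1 → after 2×micro: 4; S2 reads c0=4 → after 3×micro: -2 ⇒ (c0=-2, c1=4, c2=-2)
[Jacobi] macro 7: S0 reads c2=-2 → after 1×micro: -4; S1 reads c2=-2 → after 2×micro: -1; S2 reads c0=-2 → after 3×micro: 5 ⇒ (c0=-4, c1=-1, c2=5)
[Gauss-Seidel] macro 1: S0 reads c2=4 → after 1×micro: 8; S1 reads c2=4 → after 2×micro: -1; S2 reads c0=8 → after 3×micro: 5 ⇒ (c0=8, c1=-1, c2=5)
[Gauss-Seidel] macro 2: S0 reads c2=5 → after 1×micro: 10; S1 reads c2=5 → after 2×micro: 4; S2 reads c0=10 → after 3×micro: 2 ⇒ (c0=10, c1=4, c2=2)
[Gauss-Seidel] macro 3: S0 reads c2=2 → after 1×micro: 4; S1 reads c2=2 → after 2×micro: -2; S2 reads c0=4 → after 3×micro: -2 ⇒ (c0=4, c1=-2, c2=-2)
[Gauss-Seidel] macro 4: S0 reads c2=-2 → after 1×micro: -4; S1 reads c2=-2 → after 2×micro: -1; S2 reads c0=-4 → after 3×micro: -1 ⇒ (c0=-4, c1=-1, c2=-1)
[Gauss-Seidel] macro 5: S0 reads c2=-1 → after 1×micro: -2; S1 reads c2=-1 → after 2×micro: 4; S2 reads c0=-2 → after 3×micro: 5 ⇒ (c0=-2, c1=4, c2=5)
[Gauss-Seidel] macro 6: S0 reads c2=5 → after 1×micro: 10; S1 reads c2=5 → after 2×micro: 4; S2 reads c0=10 → after 3×micro: 2 ⇒ (c0=10, c1=4, c2=2)
[Gauss-Seidel] macro 7: S0 reads c2=2 → after 1×micro: 4; S1 reads c2=2 → after 2×micro: -2; S2 reads c0=4 → after 3×micro: -2 ⇒ (c0=4, c1=-2, c2=-2)

first divergence at macro-step: 1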